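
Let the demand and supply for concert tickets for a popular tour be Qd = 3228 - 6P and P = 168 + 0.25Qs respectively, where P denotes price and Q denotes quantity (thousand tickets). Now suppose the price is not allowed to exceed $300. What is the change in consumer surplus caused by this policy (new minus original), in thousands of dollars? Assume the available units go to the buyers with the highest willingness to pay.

36720

Rearranging supply gives Qs = 4P - 672. Setting quantity demanded equal to quantity supplied, 3228 - 6P = 4P - 672, gives P* = 390 and Q* = 888.
The ceiling of 300 is below the equilibrium price 390, so it binds.
At P = 300: Qd = 3228 - 6·300 = 1428 and Qs = 4·300 - 672 = 528.
Consumer surplus without the control is ½ · (538 - 390) · 888 = 65712.
With the ceiling, 528 units are sold at 300 (assume they go to the highest-value buyers). The demand price at Q = 528 is 450, so CS = ½ · [(538 - 300) + (450 - 300)] · 528 = 102432.
Change in consumer surplus = 102432 - 65712 = 36720.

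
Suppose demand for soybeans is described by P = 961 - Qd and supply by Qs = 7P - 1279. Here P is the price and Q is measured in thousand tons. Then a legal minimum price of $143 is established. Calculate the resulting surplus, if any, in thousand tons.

Rearranging demand gives Qd = 961 - P. Setting quantity demanded equal to quantity supplied, 961 - P = 7P - 1279, gives P* = 280 and Q* = 681.
Since 143 is below P* = 280, the floor does not bind and the free-market outcome prevails.
Since the control does not bind, there is no surplus.

0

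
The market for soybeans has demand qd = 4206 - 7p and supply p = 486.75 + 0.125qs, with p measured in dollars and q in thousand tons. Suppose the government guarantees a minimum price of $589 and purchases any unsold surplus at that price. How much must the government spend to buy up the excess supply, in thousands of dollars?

432915

Rearranging supply gives qs = 8p - 3894. Without the control the market clears where 4206 - 7p = 8p - 3894, i.e. p* = 540 and q* = 426.
Since 589 > 540, the floor is binding.
At p = 589: qd = 4206 - 7·589 = 83 and qs = 8·589 - 3894 = 818.
Surplus = qs - qd = 735.
Government expenditure = surplus × support price = 735 × 589 = 432915.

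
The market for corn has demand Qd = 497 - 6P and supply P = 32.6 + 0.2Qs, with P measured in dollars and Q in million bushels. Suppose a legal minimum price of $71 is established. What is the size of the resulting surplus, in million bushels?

Rearranging supply gives Qs = 5P - 163. Equilibrium: 497 - 6P = 5P - 163, so 660 = 11P and P* = 60, Q* = 137.
The floor of 71 is above the equilibrium price 60, so it binds.
At P = 71: Qd = 497 - 6·71 = 71 and Qs = 5·71 - 163 = 192.
Surplus = Qs - Qd = 192 - 71 = 121.

121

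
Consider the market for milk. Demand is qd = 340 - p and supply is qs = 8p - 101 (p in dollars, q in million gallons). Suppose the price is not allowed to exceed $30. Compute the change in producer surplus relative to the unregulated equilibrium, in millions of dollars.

Equilibrium: 340 - p = 8p - 101, so 441 = 9p and p* = 49, q* = 291.
Since 30 < 49, the ceiling is binding.
At p = 30: qd = 340 - 30 = 310 and qs = 8·30 - 101 = 139.
Producer surplus without the control is ½ · (49 - 12.625) · 291 = 5292.5625.
With the ceiling, producers sell 139 units at 30, so PS = ½ · (30 - 12.625) · 139 = 1207.5625.
Change in producer surplus = 1207.5625 - 5292.5625 = -4085.

-4085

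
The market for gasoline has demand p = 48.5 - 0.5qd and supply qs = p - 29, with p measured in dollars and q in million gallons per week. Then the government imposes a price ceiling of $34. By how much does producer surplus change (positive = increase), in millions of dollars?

-72

Rearranging demand gives qd = 97 - 2p. Setting quantity demanded equal to quantity supplied, 97 - 2p = p - 29, gives p* = 42 and q* = 13.
The ceiling of 34 is below the equilibrium price 42, so it binds.
At p = 34: qd = 97 - 2·34 = 29 and qs = 34 - 29 = 5.
Producer surplus without the control is ½ · (42 - 29) · 13 = 84.5.
With the ceiling, producers sell 5 units at 34, so PS = ½ · (34 - 29) · 5 = 12.5.
Change in producer surplus = 12.5 - 84.5 = -72.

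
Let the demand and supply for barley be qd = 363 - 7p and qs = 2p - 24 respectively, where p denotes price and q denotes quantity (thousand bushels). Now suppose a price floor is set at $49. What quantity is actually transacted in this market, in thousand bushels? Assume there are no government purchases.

20

Without the control the market clears where 363 - 7p = 2p - 24, i.e. p* = 43 and q* = 62.
Because the floor (49) lies above the market-clearing price, it is binding.
At p = 49: qd = 363 - 7·49 = 20 and qs = 2·49 - 24 = 74.
The quantity actually transacted is the short side, demand: 20.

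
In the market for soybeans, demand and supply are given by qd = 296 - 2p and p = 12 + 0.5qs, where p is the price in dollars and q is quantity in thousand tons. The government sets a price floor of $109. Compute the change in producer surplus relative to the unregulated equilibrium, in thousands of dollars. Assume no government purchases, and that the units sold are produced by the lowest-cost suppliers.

Rearranging supply gives qs = 2p - 24. Without the control the market clears where 296 - 2p = 2p - 24, i.e. p* = 80 and q* = 136.
Because the floor (109) lies above the market-clearing price, it is binding.
At p = 109: qd = 296 - 2·109 = 78 and qs = 2·109 - 24 = 194.
Producer surplus without the control is ½ · (80 - 12) · 136 = 4624.
With the floor, 78 units are sold at 109. The supply price at q = 78 is 51, so PS = ½ · [(109 - 12) + (109 - 51)] · 78 = 6045.
Change in producer surplus = 6045 - 4624 = 1421.

1421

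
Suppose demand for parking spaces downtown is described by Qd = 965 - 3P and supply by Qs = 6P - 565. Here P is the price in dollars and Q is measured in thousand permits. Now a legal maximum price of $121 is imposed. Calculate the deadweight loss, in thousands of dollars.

In a free market, 965 - 3P = 6P - 565 gives the equilibrium P* = 170, Q* = 455.
Since 121 < 170, the ceiling is binding.
At P = 121: Qd = 965 - 3·121 = 602 and Qs = 6·121 - 565 = 161.
Quantity traded falls to 161. At Q = 161 the demand price is (965 - 161)/3 = 268 and the supply price is (565 + 161)/6 = 121.
Deadweight loss = ½ · (268 - 121) · (455 - 161) = ½ · 147 · 294 = 21609.

21609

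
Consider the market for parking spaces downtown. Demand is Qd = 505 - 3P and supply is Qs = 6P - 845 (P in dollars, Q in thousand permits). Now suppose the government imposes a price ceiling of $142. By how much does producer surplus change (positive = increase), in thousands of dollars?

-248

Without the control the market clears where 505 - 3P = 6P - 845, i.e. P* = 150 and Q* = 55.
Since 142 < 150, the ceiling is binding.
At P = 142: Qd = 505 - 3·142 = 79 and Qs = 6·142 - 845 = 7.
Producer surplus without the control is ½ · (150 - 845/6) · 55 = 3025/12.
With the ceiling, producers sell 7 units at 142, so PS = ½ · (142 - 845/6) · 7 = 49/12.
Change in producer surplus = 49/12 - 3025/12 = -248.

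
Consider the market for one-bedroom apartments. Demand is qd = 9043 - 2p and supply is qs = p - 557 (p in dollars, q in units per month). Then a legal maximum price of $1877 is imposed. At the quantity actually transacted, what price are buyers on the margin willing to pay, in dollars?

3861.5

Setting quantity demanded equal to quantity supplied, 9043 - 2p = p - 557, gives p* = 3200 and q* = 2643.
The ceiling of 1877 is below the equilibrium price 3200, so it binds.
At p = 1877: qd = 9043 - 2·1877 = 5289 and qs = 1877 - 557 = 1320.
Only 1320 units reach the market. On the demand curve, the marginal buyer's willingness to pay at q = 1320 is (9043 - 1320)/2 = 3861.5.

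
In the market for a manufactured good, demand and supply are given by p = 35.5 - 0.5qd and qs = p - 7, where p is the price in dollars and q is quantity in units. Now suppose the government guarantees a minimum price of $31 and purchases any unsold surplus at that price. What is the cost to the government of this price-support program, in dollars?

Rearranging demand gives qd = 71 - 2p. In a free market, 71 - 2p = p - 7 gives the equilibrium p* = 26, q* = 19.
Since 31 > 26, the floor is binding.
At p = 31: qd = 71 - 2·31 = 9 and qs = 31 - 7 = 24.
Surplus = qs - qd = 15.
Government expenditure = surplus × support price = 15 × 31 = 465.

465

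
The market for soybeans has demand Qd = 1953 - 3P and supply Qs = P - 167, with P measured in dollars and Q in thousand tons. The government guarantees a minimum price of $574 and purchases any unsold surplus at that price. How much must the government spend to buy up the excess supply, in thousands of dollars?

Equilibrium: 1953 - 3P = P - 167, so 2120 = 4P and P* = 530, Q* = 363.
Since 574 > 530, the floor is binding.
At P = 574: Qd = 1953 - 3·574 = 231 and Qs = 574 - 167 = 407.
Surplus = Qs - Qd = 176.
Government expenditure = surplus × support price = 176 × 574 = 101024.

101024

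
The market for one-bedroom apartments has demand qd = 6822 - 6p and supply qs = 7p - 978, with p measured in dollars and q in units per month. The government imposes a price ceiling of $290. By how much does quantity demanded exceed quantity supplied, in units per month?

Equilibrium: 6822 - 6p = 7p - 978, so 7800 = 13p and p* = 600, q* = 3222.
The ceiling of 290 is below the equilibrium price 600, so it binds.
At p = 290: qd = 6822 - 6·290 = 5082 and qs = 7·290 - 978 = 1052.
Shortage = qd - qs = 5082 - 1052 = 4030.

4030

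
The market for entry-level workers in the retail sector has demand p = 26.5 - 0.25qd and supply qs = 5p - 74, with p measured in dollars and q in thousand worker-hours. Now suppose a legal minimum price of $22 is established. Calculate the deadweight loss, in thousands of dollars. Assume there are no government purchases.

Rearranging demand gives qd = 106 - 4p. In a free market, 106 - 4p = 5p - 74 gives the equilibrium p* = 20, q* = 26.
Since 22 > 20, the floor is binding.
At p = 22: qd = 106 - 4·22 = 18 and qs = 5·22 - 74 = 36.
Quantity traded falls to 18. At q = 18 the demand price is (106 - 18)/4 = 22 and the supply price is (74 + 18)/5 = 18.4.
Deadweight loss = ½ · (22 - 18.4) · (26 - 18) = ½ · 3.6 · 8 = 14.4.

14.4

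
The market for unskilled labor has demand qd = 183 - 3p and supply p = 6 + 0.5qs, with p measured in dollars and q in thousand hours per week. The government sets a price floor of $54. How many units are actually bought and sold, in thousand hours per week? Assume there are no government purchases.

Rearranging supply gives qs = 2p - 12. Equilibrium: 183 - 3p = 2p - 12, so 195 = 5p and p* = 39, q* = 66.
Because the floor (54) lies above the market-clearing price, it is binding.
At p = 54: qd = 183 - 3·54 = 21 and qs = 2·54 - 12 = 96.
The quantity actually transacted is the short side, demand: 21.

21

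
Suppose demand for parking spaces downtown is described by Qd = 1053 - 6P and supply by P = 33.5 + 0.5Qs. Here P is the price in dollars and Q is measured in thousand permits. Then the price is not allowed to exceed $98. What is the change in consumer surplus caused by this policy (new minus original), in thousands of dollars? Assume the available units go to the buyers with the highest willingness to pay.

4830

Rearranging supply gives Qs = 2P - 67. Equilibrium: 1053 - 6P = 2P - 67, so 1120 = 8P and P* = 140, Q* = 213.
Because the ceiling (98) lies below the market-clearing price, it is binding.
At P = 98: Qd = 1053 - 6·98 = 465 and Qs = 2·98 - 67 = 129.
Consumer surplus without the control is ½ · (175.5 - 140) · 213 = 3780.75.
With the ceiling, 129 units are sold at 98 (assume they go to the highest-value buyers). The demand price at Q = 129 is 154, so CS = ½ · [(175.5 - 98) + (154 - 98)] · 129 = 8610.75.
Change in consumer surplus = 8610.75 - 3780.75 = 4830.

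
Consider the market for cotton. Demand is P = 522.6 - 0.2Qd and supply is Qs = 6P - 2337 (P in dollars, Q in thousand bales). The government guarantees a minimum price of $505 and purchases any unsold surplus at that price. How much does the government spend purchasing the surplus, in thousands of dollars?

Rearranging demand gives Qd = 2613 - 5P. Equilibrium: 2613 - 5P = 6P - 2337, so 4950 = 11P and P* = 450, Q* = 363.
Because the floor (505) lies above the market-clearing price, it is binding.
At P = 505: Qd = 2613 - 5·505 = 88 and Qs = 6·505 - 2337 = 693.
Surplus = Qs - Qd = 605.
Government expenditure = surplus × support price = 605 × 505 = 305525.

305525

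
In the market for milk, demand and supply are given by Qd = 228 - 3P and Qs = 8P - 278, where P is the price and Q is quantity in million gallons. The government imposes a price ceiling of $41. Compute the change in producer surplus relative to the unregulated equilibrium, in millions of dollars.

-350

Setting quantity demanded equal to quantity supplied, 228 - 3P = 8P - 278, gives P* = 46 and Q* = 90.
The ceiling of 41 is below the equilibrium price 46, so it binds.
At P = 41: Qd = 228 - 3·41 = 105 and Qs = 8·41 - 278 = 50.
Producer surplus without the control is ½ · (46 - 34.75) · 90 = 506.25.
With the ceiling, producers sell 50 units at 41, so PS = ½ · (41 - 34.75) · 50 = 156.25.
Change in producer surplus = 156.25 - 506.25 = -350.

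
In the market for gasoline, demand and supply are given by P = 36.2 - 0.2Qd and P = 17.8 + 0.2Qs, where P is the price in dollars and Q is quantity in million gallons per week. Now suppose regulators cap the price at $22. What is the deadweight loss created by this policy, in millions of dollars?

125

Rearranging demand gives Qd = 181 - 5P; rearranging supply gives Qs = 5P - 89. Setting quantity demanded equal to quantity supplied, 181 - 5P = 5P - 89, gives P* = 27 and Q* = 46.
Because the ceiling (22) lies below the market-clearing price, it is binding.
At P = 22: Qd = 181 - 5·22 = 71 and Qs = 5·22 - 89 = 21.
Quantity traded falls to 21. At Q = 21 the demand price is (181 - 21)/5 = 32 and the supply price is (89 + 21)/5 = 22.
Deadweight loss = ½ · (32 - 22) · (46 - 21) = ½ · 10 · 25 = 125.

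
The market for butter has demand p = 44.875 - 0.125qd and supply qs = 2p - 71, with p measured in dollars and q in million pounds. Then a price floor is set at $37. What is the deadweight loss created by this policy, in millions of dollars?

0

Rearranging demand gives qd = 359 - 8p. Setting quantity demanded equal to quantity supplied, 359 - 8p = 2p - 71, gives p* = 43 and q* = 15.
The floor of 37 is below the equilibrium price 43, so it is not binding; the market clears at p* = 43, q* = 15.
Since the control does not bind, no trades are prevented and deadweight loss is zero.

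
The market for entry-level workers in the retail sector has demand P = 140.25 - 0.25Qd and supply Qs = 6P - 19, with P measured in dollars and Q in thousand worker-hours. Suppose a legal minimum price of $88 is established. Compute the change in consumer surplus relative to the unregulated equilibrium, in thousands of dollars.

-8070

Rearranging demand gives Qd = 561 - 4P. Equilibrium: 561 - 4P = 6P - 19, so 580 = 10P and P* = 58, Q* = 329.
Because the floor (88) lies above the market-clearing price, it is binding.
At P = 88: Qd = 561 - 4·88 = 209 and Qs = 6·88 - 19 = 509.
Consumer surplus without the control is ½ · (140.25 - 58) · 329 = 13530.125.
With the floor, consumers buy 209 units at 88, so CS = ½ · (140.25 - 88) · 209 = 5460.125.
Change in consumer surplus = 5460.125 - 13530.125 = -8070.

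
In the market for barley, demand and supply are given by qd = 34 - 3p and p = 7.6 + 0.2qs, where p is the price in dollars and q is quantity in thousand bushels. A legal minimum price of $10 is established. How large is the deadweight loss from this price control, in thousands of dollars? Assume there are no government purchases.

2.4

Rearranging supply gives qs = 5p - 38. Without the control the market clears where 34 - 3p = 5p - 38, i.e. p* = 9 and q* = 7.
Because the floor (10) lies above the market-clearing price, it is binding.
At p = 10: qd = 34 - 3·10 = 4 and qs = 5·10 - 38 = 12.
Quantity traded falls to 4. At q = 4 the demand price is (34 - 4)/3 = 10 and the supply price is (38 + 4)/5 = 8.4.
Deadweight loss = ½ · (10 - 8.4) · (7 - 4) = ½ · 1.6 · 3 = 2.4.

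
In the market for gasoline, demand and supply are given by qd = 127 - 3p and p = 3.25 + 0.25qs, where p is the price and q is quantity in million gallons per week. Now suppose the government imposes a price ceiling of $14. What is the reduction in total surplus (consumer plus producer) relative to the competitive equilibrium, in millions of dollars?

Rearranging supply gives qs = 4p - 13. In a free market, 127 - 3p = 4p - 13 gives the equilibrium p* = 20, q* = 67.
Since 14 < 20, the ceiling is binding.
At p = 14: qd = 127 - 3·14 = 85 and qs = 4·14 - 13 = 43.
Quantity traded falls to 43. At q = 43 the demand price is (127 - 43)/3 = 28 and the supply price is (13 + 43)/4 = 14.
Deadweight loss = ½ · (28 - 14) · (67 - 43) = ½ · 14 · 24 = 168.

168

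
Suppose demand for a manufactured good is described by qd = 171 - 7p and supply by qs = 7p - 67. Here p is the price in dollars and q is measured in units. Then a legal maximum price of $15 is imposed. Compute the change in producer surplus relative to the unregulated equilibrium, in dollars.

Equilibrium: 171 - 7p = 7p - 67, so 238 = 14p and p* = 17, q* = 52.
Since 15 < 17, the ceiling is binding.
At p = 15: qd = 171 - 7·15 = 66 and qs = 7·15 - 67 = 38.
Producer surplus without the control is ½ · (17 - 67/7) · 52 = 1352/7.
With the ceiling, producers sell 38 units at 15, so PS = ½ · (15 - 67/7) · 38 = 722/7.
Change in producer surplus = 722/7 - 1352/7 = -90.

-90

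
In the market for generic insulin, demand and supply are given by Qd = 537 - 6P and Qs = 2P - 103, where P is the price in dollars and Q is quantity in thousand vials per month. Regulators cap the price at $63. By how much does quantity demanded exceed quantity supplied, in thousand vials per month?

136

Equilibrium: 537 - 6P = 2P - 103, so 640 = 8P and P* = 80, Q* = 57.
Since 63 < 80, the ceiling is binding.
At P = 63: Qd = 537 - 6·63 = 159 and Qs = 2·63 - 103 = 23.
Shortage = Qd - Qs = 159 - 23 = 136.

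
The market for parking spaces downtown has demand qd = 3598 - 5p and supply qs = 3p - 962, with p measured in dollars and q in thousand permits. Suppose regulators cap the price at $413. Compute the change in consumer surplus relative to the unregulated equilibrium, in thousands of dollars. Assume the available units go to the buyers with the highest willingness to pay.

In a free market, 3598 - 5p = 3p - 962 gives the equilibrium p* = 570, q* = 748.
Because the ceiling (413) lies below the market-clearing price, it is binding.
At p = 413: qd = 3598 - 5·413 = 1533 and qs = 3·413 - 962 = 277.
Consumer surplus without the control is ½ · (719.6 - 570) · 748 = 55950.4.
With the ceiling, 277 units are sold at 413 (assume they go to the highest-value buyers). The demand price at q = 277 is 664.2, so CS = ½ · [(719.6 - 413) + (664.2 - 413)] · 277 = 77255.3.
Change in consumer surplus = 77255.3 - 55950.4 = 21304.9.

21304.9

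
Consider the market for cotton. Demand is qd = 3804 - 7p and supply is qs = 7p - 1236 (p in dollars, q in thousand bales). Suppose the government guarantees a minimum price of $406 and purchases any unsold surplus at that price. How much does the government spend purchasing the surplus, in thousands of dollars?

261464

Without the control the market clears where 3804 - 7p = 7p - 1236, i.e. p* = 360 and q* = 1284.
The floor of 406 is above the equilibrium price 360, so it binds.
At p = 406: qd = 3804 - 7·406 = 962 and qs = 7·406 - 1236 = 1606.
Surplus = qs - qd = 644.
Government expenditure = surplus × support price = 644 × 406 = 261464.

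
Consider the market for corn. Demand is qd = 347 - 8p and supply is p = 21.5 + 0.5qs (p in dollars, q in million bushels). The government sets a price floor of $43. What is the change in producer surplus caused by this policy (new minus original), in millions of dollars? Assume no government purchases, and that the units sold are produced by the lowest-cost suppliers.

-244

Rearranging supply gives qs = 2p - 43. Equilibrium: 347 - 8p = 2p - 43, so 390 = 10p and p* = 39, q* = 35.
The floor of 43 is above the equilibrium price 39, so it binds.
At p = 43: qd = 347 - 8·43 = 3 and qs = 2·43 - 43 = 43.
Producer surplus without the control is ½ · (39 - 21.5) · 35 = 306.25.
With the floor, 3 units are sold at 43. The supply price at q = 3 is 23, so PS = ½ · [(43 - 21.5) + (43 - 23)] · 3 = 62.25.
Change in producer surplus = 62.25 - 306.25 = -244.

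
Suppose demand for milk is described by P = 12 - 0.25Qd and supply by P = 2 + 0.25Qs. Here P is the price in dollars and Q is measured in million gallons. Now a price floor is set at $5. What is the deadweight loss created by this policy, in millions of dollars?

0

Rearranging demand gives Qd = 48 - 4P; rearranging supply gives Qs = 4P - 8. Equilibrium: 48 - 4P = 4P - 8, so 56 = 8P and P* = 7, Q* = 20.
Since 5 is below P* = 7, the floor does not bind and the free-market outcome prevails.
Since the control does not bind, no trades are prevented and deadweight loss is zero.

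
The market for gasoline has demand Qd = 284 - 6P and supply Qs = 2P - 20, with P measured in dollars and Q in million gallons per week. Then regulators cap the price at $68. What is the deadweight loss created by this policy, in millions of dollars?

Without the control the market clears where 284 - 6P = 2P - 20, i.e. P* = 38 and Q* = 56.
The ceiling of 68 is above the equilibrium price 38, so it is not binding; the market clears at P* = 38, Q* = 56.
Since the control does not bind, no trades are prevented and deadweight loss is zero.

0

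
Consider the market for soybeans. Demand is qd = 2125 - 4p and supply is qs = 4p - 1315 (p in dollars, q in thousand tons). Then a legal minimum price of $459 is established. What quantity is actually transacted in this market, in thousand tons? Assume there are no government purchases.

In a free market, 2125 - 4p = 4p - 1315 gives the equilibrium p* = 430, q* = 405.
The floor of 459 is above the equilibrium price 430, so it binds.
At p = 459: qd = 2125 - 4·459 = 289 and qs = 4·459 - 1315 = 521.
The quantity actually transacted is the short side, demand: 289.

289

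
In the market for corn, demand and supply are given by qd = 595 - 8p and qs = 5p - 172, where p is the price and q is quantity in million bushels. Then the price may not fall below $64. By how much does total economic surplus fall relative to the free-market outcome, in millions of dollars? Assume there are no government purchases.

260

In a free market, 595 - 8p = 5p - 172 gives the equilibrium p* = 59, q* = 123.
The floor of 64 is above the equilibrium price 59, so it binds.
At p = 64: qd = 595 - 8·64 = 83 and qs = 5·64 - 172 = 148.
Quantity traded falls to 83. At q = 83 the demand price is (595 - 83)/8 = 64 and the supply price is (172 + 83)/5 = 51.
Deadweight loss = ½ · (64 - 51) · (123 - 83) = ½ · 13 · 40 = 260.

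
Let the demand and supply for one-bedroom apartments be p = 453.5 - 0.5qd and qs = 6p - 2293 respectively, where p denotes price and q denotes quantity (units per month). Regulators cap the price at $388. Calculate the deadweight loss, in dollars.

1728

Rearranging demand gives qd = 907 - 2p. Without the control the market clears where 907 - 2p = 6p - 2293, i.e. p* = 400 and q* = 107.
Since 388 < 400, the ceiling is binding.
At p = 388: qd = 907 - 2·388 = 131 and qs = 6·388 - 2293 = 35.
Quantity traded falls to 35. At q = 35 the demand price is (907 - 35)/2 = 436 and the supply price is (2293 + 35)/6 = 388.
Deadweight loss = ½ · (436 - 388) · (107 - 35) = ½ · 48 · 72 = 1728.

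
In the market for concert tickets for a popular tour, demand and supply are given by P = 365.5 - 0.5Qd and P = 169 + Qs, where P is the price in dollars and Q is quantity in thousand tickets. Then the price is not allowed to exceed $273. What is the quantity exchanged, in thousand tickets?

104

Rearranging demand gives Qd = 731 - 2P; rearranging supply gives Qs = P - 169. Setting quantity demanded equal to quantity supplied, 731 - 2P = P - 169, gives P* = 300 and Q* = 131.
Since 273 < 300, the ceiling is binding.
At P = 273: Qd = 731 - 2·273 = 185 and Qs = 273 - 169 = 104.
The quantity actually transacted is the short side, supply: 104.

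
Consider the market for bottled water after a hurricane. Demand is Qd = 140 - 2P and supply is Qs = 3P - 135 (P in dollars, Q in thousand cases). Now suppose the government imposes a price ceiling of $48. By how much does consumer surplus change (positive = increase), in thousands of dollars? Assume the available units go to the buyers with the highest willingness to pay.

-47.25

Equilibrium: 140 - 2P = 3P - 135, so 275 = 5P and P* = 55, Q* = 30.
The ceiling of 48 is below the equilibrium price 55, so it binds.
At P = 48: Qd = 140 - 2·48 = 44 and Qs = 3·48 - 135 = 9.
Consumer surplus without the control is ½ · (70 - 55) · 30 = 225.
With the ceiling, 9 units are sold at 48 (assume they go to the highest-value buyers). The demand price at Q = 9 is 65.5, so CS = ½ · [(70 - 48) + (65.5 - 48)] · 9 = 177.75.
Change in consumer surplus = 177.75 - 225 = -47.25.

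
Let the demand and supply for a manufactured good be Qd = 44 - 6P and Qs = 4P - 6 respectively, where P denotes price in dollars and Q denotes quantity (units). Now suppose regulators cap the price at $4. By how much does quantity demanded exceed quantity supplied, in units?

10

In a free market, 44 - 6P = 4P - 6 gives the equilibrium P* = 5, Q* = 14.
Since 4 < 5, the ceiling is binding.
At P = 4: Qd = 44 - 6·4 = 20 and Qs = 4·4 - 6 = 10.
Shortage = Qd - Qs = 20 - 10 = 10.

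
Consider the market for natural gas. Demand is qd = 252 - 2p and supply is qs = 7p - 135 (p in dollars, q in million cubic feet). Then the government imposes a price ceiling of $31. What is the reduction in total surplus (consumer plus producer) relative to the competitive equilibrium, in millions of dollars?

Equilibrium: 252 - 2p = 7p - 135, so 387 = 9p and p* = 43, q* = 166.
Because the ceiling (31) lies below the market-clearing price, it is binding.
At p = 31: qd = 252 - 2·31 = 190 and qs = 7·31 - 135 = 82.
Quantity traded falls to 82. At q = 82 the demand price is (252 - 82)/2 = 85 and the supply price is (135 + 82)/7 = 31.
Deadweight loss = ½ · (85 - 31) · (166 - 82) = ½ · 54 · 84 = 2268.

2268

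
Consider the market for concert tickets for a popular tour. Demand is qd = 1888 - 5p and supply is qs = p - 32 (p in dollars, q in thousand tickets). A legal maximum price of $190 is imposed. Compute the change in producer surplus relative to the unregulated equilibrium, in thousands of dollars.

Setting quantity demanded equal to quantity supplied, 1888 - 5p = p - 32, gives p* = 320 and q* = 288.
Because the ceiling (190) lies below the market-clearing price, it is binding.
At p = 190: qd = 1888 - 5·190 = 938 and qs = 190 - 32 = 158.
Producer surplus without the control is ½ · (320 - 32) · 288 = 41472.
With the ceiling, producers sell 158 units at 190, so PS = ½ · (190 - 32) · 158 = 12482.
Change in producer surplus = 12482 - 41472 = -28990.

-28990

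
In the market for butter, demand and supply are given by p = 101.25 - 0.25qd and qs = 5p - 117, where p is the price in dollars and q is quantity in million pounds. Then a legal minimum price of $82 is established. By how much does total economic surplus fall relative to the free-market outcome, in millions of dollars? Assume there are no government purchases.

2073.6

Rearranging demand gives qd = 405 - 4p. In a free market, 405 - 4p = 5p - 117 gives the equilibrium p* = 58, q* = 173.
Since 82 > 58, the floor is binding.
At p = 82: qd = 405 - 4·82 = 77 and qs = 5·82 - 117 = 293.
Quantity traded falls to 77. At q = 77 the demand price is (405 - 77)/4 = 82 and the supply price is (117 + 77)/5 = 38.8.
Deadweight loss = ½ · (82 - 38.8) · (173 - 77) = ½ · 43.2 · 96 = 2073.6.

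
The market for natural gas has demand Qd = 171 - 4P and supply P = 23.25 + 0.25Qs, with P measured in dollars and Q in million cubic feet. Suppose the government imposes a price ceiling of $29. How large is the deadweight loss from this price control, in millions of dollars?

Rearranging supply gives Qs = 4P - 93. In a free market, 171 - 4P = 4P - 93 gives the equilibrium P* = 33, Q* = 39.
The ceiling of 29 is below the equilibrium price 33, so it binds.
At P = 29: Qd = 171 - 4·29 = 55 and Qs = 4·29 - 93 = 23.
Quantity traded falls to 23. At Q = 23 the demand price is (171 - 23)/4 = 37 and the supply price is (93 + 23)/4 = 29.
Deadweight loss = ½ · (37 - 29) · (39 - 23) = ½ · 8 · 16 = 64.

64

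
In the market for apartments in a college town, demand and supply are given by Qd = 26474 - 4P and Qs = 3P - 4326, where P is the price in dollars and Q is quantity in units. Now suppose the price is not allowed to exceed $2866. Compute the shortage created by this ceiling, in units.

Setting quantity demanded equal to quantity supplied, 26474 - 4P = 3P - 4326, gives P* = 4400 and Q* = 8874.
Because the ceiling (2866) lies below the market-clearing price, it is binding.
At P = 2866: Qd = 26474 - 4·2866 = 15010 and Qs = 3·2866 - 4326 = 4272.
Shortage = Qd - Qs = 15010 - 4272 = 10738.

10738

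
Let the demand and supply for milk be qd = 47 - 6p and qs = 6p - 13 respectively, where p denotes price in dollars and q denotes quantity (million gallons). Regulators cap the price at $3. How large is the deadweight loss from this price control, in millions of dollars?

Setting quantity demanded equal to quantity supplied, 47 - 6p = 6p - 13, gives p* = 5 and q* = 17.
Because the ceiling (3) lies below the market-clearing price, it is binding.
At p = 3: qd = 47 - 6·3 = 29 and qs = 6·3 - 13 = 5.
Quantity traded falls to 5. At q = 5 the demand price is (47 - 5)/6 = 7 and the supply price is (13 + 5)/6 = 3.
Deadweight loss = ½ · (7 - 3) · (17 - 5) = ½ · 4 · 12 = 24.

24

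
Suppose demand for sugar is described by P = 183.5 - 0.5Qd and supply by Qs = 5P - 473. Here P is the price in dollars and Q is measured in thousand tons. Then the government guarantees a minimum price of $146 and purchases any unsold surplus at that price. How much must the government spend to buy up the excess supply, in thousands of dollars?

26572

Rearranging demand gives Qd = 367 - 2P. Setting quantity demanded equal to quantity supplied, 367 - 2P = 5P - 473, gives P* = 120 and Q* = 127.
Since 146 > 120, the floor is binding.
At P = 146: Qd = 367 - 2·146 = 75 and Qs = 5·146 - 473 = 257.
Surplus = Qs - Qd = 182.
Government expenditure = surplus × support price = 182 × 146 = 26572.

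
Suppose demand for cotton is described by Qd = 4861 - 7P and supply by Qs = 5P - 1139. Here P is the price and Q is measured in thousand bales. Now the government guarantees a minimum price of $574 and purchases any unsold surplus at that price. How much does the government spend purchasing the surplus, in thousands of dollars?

509712

In a free market, 4861 - 7P = 5P - 1139 gives the equilibrium P* = 500, Q* = 1361.
The floor of 574 is above the equilibrium price 500, so it binds.
At P = 574: Qd = 4861 - 7·574 = 843 and Qs = 5·574 - 1139 = 1731.
Surplus = Qs - Qd = 888.
Government expenditure = surplus × support price = 888 × 574 = 509712.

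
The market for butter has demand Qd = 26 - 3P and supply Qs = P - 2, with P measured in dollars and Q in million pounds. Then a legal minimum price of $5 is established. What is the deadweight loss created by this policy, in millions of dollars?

In a free market, 26 - 3P = P - 2 gives the equilibrium P* = 7, Q* = 5.
The floor of 5 is below the equilibrium price 7, so it is not binding; the market clears at P* = 7, Q* = 5.
Since the control does not bind, no trades are prevented and deadweight loss is zero.

0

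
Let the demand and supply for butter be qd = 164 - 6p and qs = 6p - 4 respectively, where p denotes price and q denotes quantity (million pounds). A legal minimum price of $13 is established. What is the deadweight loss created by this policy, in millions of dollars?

In a free market, 164 - 6p = 6p - 4 gives the equilibrium p* = 14, q* = 80.
The floor of 13 is below the equilibrium price 14, so it is not binding; the market clears at p* = 14, q* = 80.
Since the control does not bind, no trades are prevented and deadweight loss is zero.

0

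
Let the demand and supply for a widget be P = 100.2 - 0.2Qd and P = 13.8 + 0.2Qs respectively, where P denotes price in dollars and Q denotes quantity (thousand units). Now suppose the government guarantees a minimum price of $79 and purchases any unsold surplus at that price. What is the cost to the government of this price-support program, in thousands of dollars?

Rearranging demand gives Qd = 501 - 5P; rearranging supply gives Qs = 5P - 69. Equilibrium: 501 - 5P = 5P - 69, so 570 = 10P and P* = 57, Q* = 216.
Since 79 > 57, the floor is binding.
At P = 79: Qd = 501 - 5·79 = 106 and Qs = 5·79 - 69 = 326.
Surplus = Qs - Qd = 220.
Government expenditure = surplus × support price = 220 × 79 = 17380.

17380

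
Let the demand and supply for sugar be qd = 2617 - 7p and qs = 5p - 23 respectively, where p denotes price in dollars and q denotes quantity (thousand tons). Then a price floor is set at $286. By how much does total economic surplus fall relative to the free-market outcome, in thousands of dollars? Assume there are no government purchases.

36590.4

In a free market, 2617 - 7p = 5p - 23 gives the equilibrium p* = 220, q* = 1077.
Since 286 > 220, the floor is binding.
At p = 286: qd = 2617 - 7·286 = 615 and qs = 5·286 - 23 = 1407.
Quantity traded falls to 615. At q = 615 the demand price is (2617 - 615)/7 = 286 and the supply price is (23 + 615)/5 = 127.6.
Deadweight loss = ½ · (286 - 127.6) · (1077 - 615) = ½ · 158.4 · 462 = 36590.4.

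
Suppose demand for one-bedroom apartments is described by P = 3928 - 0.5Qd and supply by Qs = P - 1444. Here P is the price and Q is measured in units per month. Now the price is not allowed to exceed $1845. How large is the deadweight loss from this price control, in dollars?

Rearranging demand gives Qd = 7856 - 2P. Setting quantity demanded equal to quantity supplied, 7856 - 2P = P - 1444, gives P* = 3100 and Q* = 1656.
The ceiling of 1845 is below the equilibrium price 3100, so it binds.
At P = 1845: Qd = 7856 - 2·1845 = 4166 and Qs = 1845 - 1444 = 401.
Quantity traded falls to 401. At Q = 401 the demand price is (7856 - 401)/2 = 3727.5 and the supply price is 1444 + 401 = 1845.
Deadweight loss = ½ · (3727.5 - 1845) · (1656 - 401) = ½ · 1882.5 · 1255 = 1181268.75.

1181268.75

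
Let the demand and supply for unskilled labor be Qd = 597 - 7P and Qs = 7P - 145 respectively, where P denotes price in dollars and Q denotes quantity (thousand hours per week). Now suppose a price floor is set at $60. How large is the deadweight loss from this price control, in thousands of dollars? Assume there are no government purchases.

In a free market, 597 - 7P = 7P - 145 gives the equilibrium P* = 53, Q* = 226.
The floor of 60 is above the equilibrium price 53, so it binds.
At P = 60: Qd = 597 - 7·60 = 177 and Qs = 7·60 - 145 = 275.
Quantity traded falls to 177. At Q = 177 the demand price is (597 - 177)/7 = 60 and the supply price is (145 + 177)/7 = 46.
Deadweight loss = ½ · (60 - 46) · (226 - 177) = ½ · 14 · 49 = 343.

343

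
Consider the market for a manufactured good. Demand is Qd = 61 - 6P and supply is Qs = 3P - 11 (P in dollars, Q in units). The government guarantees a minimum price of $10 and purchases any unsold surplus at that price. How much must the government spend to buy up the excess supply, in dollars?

180

Without the control the market clears where 61 - 6P = 3P - 11, i.e. P* = 8 and Q* = 13.
The floor of 10 is above the equilibrium price 8, so it binds.
At P = 10: Qd = 61 - 6·10 = 1 and Qs = 3·10 - 11 = 19.
Surplus = Qs - Qd = 18.
Government expenditure = surplus × support price = 18 × 10 = 180.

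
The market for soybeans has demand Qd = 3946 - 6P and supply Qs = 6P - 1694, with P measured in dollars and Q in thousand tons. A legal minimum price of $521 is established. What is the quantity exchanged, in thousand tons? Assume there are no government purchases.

820

In a free market, 3946 - 6P = 6P - 1694 gives the equilibrium P* = 470, Q* = 1126.
Because the floor (521) lies above the market-clearing price, it is binding.
At P = 521: Qd = 3946 - 6·521 = 820 and Qs = 6·521 - 1694 = 1432.
The quantity actually transacted is the short side, demand: 820.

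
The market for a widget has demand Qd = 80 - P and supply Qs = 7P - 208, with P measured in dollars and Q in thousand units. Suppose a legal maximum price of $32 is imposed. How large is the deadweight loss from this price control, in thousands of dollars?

448

Equilibrium: 80 - P = 7P - 208, so 288 = 8P and P* = 36, Q* = 44.
Because the ceiling (32) lies below the market-clearing price, it is binding.
At P = 32: Qd = 80 - 32 = 48 and Qs = 7·32 - 208 = 16.
Quantity traded falls to 16. At Q = 16 the demand price is 80 - 16 = 64 and the supply price is (208 + 16)/7 = 32.
Deadweight loss = ½ · (64 - 32) · (44 - 16) = ½ · 32 · 28 = 448.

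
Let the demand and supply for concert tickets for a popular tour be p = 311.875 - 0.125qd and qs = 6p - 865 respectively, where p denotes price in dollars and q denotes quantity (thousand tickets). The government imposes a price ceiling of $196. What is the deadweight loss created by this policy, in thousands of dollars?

10164

Rearranging demand gives qd = 2495 - 8p. Without the control the market clears where 2495 - 8p = 6p - 865, i.e. p* = 240 and q* = 575.
Since 196 < 240, the ceiling is binding.
At p = 196: qd = 2495 - 8·196 = 927 and qs = 6·196 - 865 = 311.
Quantity traded falls to 311. At q = 311 the demand price is (2495 - 311)/8 = 273 and the supply price is (865 + 311)/6 = 196.
Deadweight loss = ½ · (273 - 196) · (575 - 311) = ½ · 77 · 264 = 10164.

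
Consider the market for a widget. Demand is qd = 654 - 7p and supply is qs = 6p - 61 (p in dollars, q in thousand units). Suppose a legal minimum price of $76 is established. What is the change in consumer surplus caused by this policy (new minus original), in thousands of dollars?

-4105.5

In a free market, 654 - 7p = 6p - 61 gives the equilibrium p* = 55, q* = 269.
The floor of 76 is above the equilibrium price 55, so it binds.
At p = 76: qd = 654 - 7·76 = 122 and qs = 6·76 - 61 = 395.
Consumer surplus without the control is ½ · (654/7 - 55) · 269 = 72361/14.
With the floor, consumers buy 122 units at 76, so CS = ½ · (654/7 - 76) · 122 = 7442/7.
Change in consumer surplus = 7442/7 - 72361/14 = -4105.5.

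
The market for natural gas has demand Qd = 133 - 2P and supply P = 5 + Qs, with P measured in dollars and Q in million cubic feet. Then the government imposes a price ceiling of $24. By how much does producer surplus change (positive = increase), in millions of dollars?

Rearranging supply gives Qs = P - 5. Without the control the market clears where 133 - 2P = P - 5, i.e. P* = 46 and Q* = 41.
The ceiling of 24 is below the equilibrium price 46, so it binds.
At P = 24: Qd = 133 - 2·24 = 85 and Qs = 24 - 5 = 19.
Producer surplus without the control is ½ · (46 - 5) · 41 = 840.5.
With the ceiling, producers sell 19 units at 24, so PS = ½ · (24 - 5) · 19 = 180.5.
Change in producer surplus = 180.5 - 840.5 = -660.

-660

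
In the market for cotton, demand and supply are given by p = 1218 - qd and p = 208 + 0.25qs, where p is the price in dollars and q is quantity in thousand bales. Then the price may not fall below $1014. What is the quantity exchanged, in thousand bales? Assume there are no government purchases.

204

Rearranging demand gives qd = 1218 - p; rearranging supply gives qs = 4p - 832. In a free market, 1218 - p = 4p - 832 gives the equilibrium p* = 410, q* = 808.
Since 1014 > 410, the floor is binding.
At p = 1014: qd = 1218 - 1014 = 204 and qs = 4·1014 - 832 = 3224.
The quantity actually transacted is the short side, demand: 204.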